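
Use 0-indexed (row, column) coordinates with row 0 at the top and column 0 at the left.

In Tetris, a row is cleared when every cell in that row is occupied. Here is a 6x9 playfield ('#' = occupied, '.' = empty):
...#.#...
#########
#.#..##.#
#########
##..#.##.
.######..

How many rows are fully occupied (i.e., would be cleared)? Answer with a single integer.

Answer: 2

Derivation:
Check each row:
  row 0: 7 empty cells -> not full
  row 1: 0 empty cells -> FULL (clear)
  row 2: 4 empty cells -> not full
  row 3: 0 empty cells -> FULL (clear)
  row 4: 4 empty cells -> not full
  row 5: 3 empty cells -> not full
Total rows cleared: 2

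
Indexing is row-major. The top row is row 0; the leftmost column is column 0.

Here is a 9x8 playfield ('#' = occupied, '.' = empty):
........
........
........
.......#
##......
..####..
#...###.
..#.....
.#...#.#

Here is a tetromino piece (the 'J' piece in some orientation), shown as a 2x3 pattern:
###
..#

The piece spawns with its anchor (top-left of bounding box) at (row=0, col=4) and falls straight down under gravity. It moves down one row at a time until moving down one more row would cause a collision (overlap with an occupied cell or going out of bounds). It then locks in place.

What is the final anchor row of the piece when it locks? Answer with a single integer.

Answer: 4

Derivation:
Spawn at (row=0, col=4). Try each row:
  row 0: fits
  row 1: fits
  row 2: fits
  row 3: fits
  row 4: fits
  row 5: blocked -> lock at row 4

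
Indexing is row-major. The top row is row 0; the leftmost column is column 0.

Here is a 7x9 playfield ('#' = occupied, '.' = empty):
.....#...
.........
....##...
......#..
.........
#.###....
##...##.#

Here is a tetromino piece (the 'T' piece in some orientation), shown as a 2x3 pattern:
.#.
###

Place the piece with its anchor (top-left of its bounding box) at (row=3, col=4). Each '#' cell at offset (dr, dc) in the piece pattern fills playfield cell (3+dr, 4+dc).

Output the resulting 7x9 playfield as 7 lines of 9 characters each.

Answer: .....#...
.........
....##...
.....##..
....###..
#.###....
##...##.#

Derivation:
Fill (3+0,4+1) = (3,5)
Fill (3+1,4+0) = (4,4)
Fill (3+1,4+1) = (4,5)
Fill (3+1,4+2) = (4,6)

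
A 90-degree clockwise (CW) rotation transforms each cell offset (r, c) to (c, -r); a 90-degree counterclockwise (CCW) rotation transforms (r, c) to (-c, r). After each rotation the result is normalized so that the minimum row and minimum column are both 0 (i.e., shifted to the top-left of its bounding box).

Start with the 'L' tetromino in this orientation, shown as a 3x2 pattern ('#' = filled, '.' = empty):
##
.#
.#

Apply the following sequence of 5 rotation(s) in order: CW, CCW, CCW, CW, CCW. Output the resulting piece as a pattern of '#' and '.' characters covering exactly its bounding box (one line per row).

Answer: ###
#..

Derivation:
Start:
##
.#
.#
After rotation 1 (CW):
..#
###
After rotation 2 (CCW):
##
.#
.#
After rotation 3 (CCW):
###
#..
After rotation 4 (CW):
##
.#
.#
After rotation 5 (CCW):
###
#..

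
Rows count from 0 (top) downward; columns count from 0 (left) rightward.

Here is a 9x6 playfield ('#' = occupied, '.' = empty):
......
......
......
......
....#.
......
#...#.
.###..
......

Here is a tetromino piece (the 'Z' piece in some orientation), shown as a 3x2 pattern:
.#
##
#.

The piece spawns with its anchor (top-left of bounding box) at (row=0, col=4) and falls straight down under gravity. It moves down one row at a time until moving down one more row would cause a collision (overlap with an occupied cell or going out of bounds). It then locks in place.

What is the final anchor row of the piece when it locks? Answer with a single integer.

Answer: 1

Derivation:
Spawn at (row=0, col=4). Try each row:
  row 0: fits
  row 1: fits
  row 2: blocked -> lock at row 1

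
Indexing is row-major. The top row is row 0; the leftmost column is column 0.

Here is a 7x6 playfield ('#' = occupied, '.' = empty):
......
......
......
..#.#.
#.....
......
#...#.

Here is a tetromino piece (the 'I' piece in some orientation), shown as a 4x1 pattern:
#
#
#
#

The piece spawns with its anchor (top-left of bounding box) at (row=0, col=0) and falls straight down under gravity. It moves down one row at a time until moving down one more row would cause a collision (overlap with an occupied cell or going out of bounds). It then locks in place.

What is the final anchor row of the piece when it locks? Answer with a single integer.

Spawn at (row=0, col=0). Try each row:
  row 0: fits
  row 1: blocked -> lock at row 0

Answer: 0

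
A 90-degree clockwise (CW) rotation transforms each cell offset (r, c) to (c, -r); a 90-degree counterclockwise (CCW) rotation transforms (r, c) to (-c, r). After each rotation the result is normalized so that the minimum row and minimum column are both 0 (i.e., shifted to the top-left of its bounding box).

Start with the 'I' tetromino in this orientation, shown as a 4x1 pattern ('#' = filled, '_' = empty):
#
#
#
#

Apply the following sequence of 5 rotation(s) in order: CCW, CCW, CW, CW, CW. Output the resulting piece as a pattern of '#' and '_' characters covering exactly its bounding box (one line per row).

Answer: ####

Derivation:
Start:
#
#
#
#
After rotation 1 (CCW):
####
After rotation 2 (CCW):
#
#
#
#
After rotation 3 (CW):
####
After rotation 4 (CW):
#
#
#
#
After rotation 5 (CW):
####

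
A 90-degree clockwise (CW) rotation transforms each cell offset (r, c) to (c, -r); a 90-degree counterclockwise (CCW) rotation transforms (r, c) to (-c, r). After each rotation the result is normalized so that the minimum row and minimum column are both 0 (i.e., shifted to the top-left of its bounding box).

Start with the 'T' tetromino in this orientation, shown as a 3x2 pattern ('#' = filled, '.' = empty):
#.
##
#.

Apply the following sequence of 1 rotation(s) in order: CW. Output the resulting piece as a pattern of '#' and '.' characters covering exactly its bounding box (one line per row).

Start:
#.
##
#.
After rotation 1 (CW):
###
.#.

Answer: ###
.#.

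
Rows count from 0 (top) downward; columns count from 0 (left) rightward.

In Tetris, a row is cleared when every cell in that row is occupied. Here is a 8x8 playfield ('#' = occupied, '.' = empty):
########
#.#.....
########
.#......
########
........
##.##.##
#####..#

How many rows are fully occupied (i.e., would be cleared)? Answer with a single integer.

Answer: 3

Derivation:
Check each row:
  row 0: 0 empty cells -> FULL (clear)
  row 1: 6 empty cells -> not full
  row 2: 0 empty cells -> FULL (clear)
  row 3: 7 empty cells -> not full
  row 4: 0 empty cells -> FULL (clear)
  row 5: 8 empty cells -> not full
  row 6: 2 empty cells -> not full
  row 7: 2 empty cells -> not full
Total rows cleared: 3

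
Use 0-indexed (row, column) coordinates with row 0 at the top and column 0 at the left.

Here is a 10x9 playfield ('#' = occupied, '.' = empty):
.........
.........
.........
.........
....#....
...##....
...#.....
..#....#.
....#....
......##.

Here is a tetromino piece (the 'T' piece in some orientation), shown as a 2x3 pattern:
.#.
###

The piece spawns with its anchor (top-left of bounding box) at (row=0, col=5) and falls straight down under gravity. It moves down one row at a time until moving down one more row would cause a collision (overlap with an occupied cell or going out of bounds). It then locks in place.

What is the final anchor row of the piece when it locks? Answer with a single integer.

Spawn at (row=0, col=5). Try each row:
  row 0: fits
  row 1: fits
  row 2: fits
  row 3: fits
  row 4: fits
  row 5: fits
  row 6: blocked -> lock at row 5

Answer: 5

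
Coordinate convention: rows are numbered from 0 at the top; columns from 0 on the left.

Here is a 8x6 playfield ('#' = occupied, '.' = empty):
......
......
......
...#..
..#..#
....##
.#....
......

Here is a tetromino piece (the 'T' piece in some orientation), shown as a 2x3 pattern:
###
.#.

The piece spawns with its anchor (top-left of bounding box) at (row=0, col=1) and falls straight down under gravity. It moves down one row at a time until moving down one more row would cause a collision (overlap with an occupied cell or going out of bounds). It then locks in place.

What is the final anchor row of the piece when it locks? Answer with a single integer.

Answer: 2

Derivation:
Spawn at (row=0, col=1). Try each row:
  row 0: fits
  row 1: fits
  row 2: fits
  row 3: blocked -> lock at row 2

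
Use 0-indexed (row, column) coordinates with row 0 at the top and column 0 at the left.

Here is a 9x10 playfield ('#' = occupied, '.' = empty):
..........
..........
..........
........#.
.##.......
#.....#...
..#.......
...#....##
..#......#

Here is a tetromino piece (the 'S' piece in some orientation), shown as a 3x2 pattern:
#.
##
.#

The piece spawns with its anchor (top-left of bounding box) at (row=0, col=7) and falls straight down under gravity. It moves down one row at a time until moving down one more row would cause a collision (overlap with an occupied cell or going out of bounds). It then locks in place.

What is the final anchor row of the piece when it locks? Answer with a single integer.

Spawn at (row=0, col=7). Try each row:
  row 0: fits
  row 1: blocked -> lock at row 0

Answer: 0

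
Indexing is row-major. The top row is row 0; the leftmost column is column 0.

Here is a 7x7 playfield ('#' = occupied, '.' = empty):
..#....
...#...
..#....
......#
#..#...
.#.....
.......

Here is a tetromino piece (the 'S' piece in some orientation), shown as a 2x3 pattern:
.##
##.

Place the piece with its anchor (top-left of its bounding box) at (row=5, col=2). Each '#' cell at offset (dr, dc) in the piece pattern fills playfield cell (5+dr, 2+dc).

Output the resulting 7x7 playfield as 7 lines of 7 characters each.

Answer: ..#....
...#...
..#....
......#
#..#...
.#.##..
..##...

Derivation:
Fill (5+0,2+1) = (5,3)
Fill (5+0,2+2) = (5,4)
Fill (5+1,2+0) = (6,2)
Fill (5+1,2+1) = (6,3)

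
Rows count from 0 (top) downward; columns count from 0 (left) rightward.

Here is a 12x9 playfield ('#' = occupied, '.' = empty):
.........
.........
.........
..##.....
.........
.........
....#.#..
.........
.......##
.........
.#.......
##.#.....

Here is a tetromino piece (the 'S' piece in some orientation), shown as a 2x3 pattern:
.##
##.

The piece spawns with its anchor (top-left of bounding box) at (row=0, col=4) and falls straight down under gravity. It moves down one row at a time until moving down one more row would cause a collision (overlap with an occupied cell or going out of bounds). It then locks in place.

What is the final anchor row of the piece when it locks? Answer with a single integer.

Spawn at (row=0, col=4). Try each row:
  row 0: fits
  row 1: fits
  row 2: fits
  row 3: fits
  row 4: fits
  row 5: blocked -> lock at row 4

Answer: 4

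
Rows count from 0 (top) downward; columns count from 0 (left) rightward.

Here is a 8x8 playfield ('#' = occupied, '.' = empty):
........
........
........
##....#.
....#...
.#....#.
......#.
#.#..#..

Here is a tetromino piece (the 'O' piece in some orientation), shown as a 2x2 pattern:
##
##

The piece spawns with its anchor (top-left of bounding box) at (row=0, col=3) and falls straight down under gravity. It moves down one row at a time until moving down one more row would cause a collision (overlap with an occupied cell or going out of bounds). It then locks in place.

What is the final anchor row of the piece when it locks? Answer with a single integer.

Spawn at (row=0, col=3). Try each row:
  row 0: fits
  row 1: fits
  row 2: fits
  row 3: blocked -> lock at row 2

Answer: 2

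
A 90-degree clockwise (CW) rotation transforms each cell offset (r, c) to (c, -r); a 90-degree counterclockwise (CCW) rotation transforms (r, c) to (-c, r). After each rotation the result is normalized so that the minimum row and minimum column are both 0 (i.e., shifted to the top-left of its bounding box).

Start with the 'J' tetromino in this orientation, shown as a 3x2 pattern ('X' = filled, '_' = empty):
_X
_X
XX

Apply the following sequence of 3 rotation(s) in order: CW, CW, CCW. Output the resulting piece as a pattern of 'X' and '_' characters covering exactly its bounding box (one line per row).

Start:
_X
_X
XX
After rotation 1 (CW):
X__
XXX
After rotation 2 (CW):
XX
X_
X_
After rotation 3 (CCW):
X__
XXX

Answer: X__
XXX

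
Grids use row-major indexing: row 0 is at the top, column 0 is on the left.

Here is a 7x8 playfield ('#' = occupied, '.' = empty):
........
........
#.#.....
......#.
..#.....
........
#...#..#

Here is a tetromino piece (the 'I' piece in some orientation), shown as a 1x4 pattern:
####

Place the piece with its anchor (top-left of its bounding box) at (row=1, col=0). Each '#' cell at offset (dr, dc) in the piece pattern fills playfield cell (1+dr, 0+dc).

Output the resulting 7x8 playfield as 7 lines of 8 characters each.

Fill (1+0,0+0) = (1,0)
Fill (1+0,0+1) = (1,1)
Fill (1+0,0+2) = (1,2)
Fill (1+0,0+3) = (1,3)

Answer: ........
####....
#.#.....
......#.
..#.....
........
#...#..#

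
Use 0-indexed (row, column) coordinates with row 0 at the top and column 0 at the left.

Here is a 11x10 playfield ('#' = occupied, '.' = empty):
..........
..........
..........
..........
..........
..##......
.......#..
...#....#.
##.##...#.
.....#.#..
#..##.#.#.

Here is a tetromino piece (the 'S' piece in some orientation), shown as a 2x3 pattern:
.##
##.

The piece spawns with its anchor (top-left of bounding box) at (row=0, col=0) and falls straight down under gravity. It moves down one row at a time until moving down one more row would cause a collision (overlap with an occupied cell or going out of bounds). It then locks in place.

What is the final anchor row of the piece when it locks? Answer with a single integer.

Spawn at (row=0, col=0). Try each row:
  row 0: fits
  row 1: fits
  row 2: fits
  row 3: fits
  row 4: fits
  row 5: blocked -> lock at row 4

Answer: 4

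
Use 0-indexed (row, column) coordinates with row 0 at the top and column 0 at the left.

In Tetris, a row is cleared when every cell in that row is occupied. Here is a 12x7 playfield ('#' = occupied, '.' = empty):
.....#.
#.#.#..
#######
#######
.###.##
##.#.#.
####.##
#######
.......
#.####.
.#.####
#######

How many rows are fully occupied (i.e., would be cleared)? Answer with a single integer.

Check each row:
  row 0: 6 empty cells -> not full
  row 1: 4 empty cells -> not full
  row 2: 0 empty cells -> FULL (clear)
  row 3: 0 empty cells -> FULL (clear)
  row 4: 2 empty cells -> not full
  row 5: 3 empty cells -> not full
  row 6: 1 empty cell -> not full
  row 7: 0 empty cells -> FULL (clear)
  row 8: 7 empty cells -> not full
  row 9: 2 empty cells -> not full
  row 10: 2 empty cells -> not full
  row 11: 0 empty cells -> FULL (clear)
Total rows cleared: 4

Answer: 4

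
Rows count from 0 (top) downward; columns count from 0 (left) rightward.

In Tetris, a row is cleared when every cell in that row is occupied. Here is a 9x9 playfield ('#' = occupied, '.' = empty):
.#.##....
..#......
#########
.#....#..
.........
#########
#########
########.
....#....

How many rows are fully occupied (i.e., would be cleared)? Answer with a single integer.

Answer: 3

Derivation:
Check each row:
  row 0: 6 empty cells -> not full
  row 1: 8 empty cells -> not full
  row 2: 0 empty cells -> FULL (clear)
  row 3: 7 empty cells -> not full
  row 4: 9 empty cells -> not full
  row 5: 0 empty cells -> FULL (clear)
  row 6: 0 empty cells -> FULL (clear)
  row 7: 1 empty cell -> not full
  row 8: 8 empty cells -> not full
Total rows cleared: 3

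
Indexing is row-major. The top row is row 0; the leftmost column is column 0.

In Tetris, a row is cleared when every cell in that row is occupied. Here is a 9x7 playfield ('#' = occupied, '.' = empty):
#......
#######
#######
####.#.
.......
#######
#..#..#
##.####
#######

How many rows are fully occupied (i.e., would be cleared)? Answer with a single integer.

Check each row:
  row 0: 6 empty cells -> not full
  row 1: 0 empty cells -> FULL (clear)
  row 2: 0 empty cells -> FULL (clear)
  row 3: 2 empty cells -> not full
  row 4: 7 empty cells -> not full
  row 5: 0 empty cells -> FULL (clear)
  row 6: 4 empty cells -> not full
  row 7: 1 empty cell -> not full
  row 8: 0 empty cells -> FULL (clear)
Total rows cleared: 4

Answer: 4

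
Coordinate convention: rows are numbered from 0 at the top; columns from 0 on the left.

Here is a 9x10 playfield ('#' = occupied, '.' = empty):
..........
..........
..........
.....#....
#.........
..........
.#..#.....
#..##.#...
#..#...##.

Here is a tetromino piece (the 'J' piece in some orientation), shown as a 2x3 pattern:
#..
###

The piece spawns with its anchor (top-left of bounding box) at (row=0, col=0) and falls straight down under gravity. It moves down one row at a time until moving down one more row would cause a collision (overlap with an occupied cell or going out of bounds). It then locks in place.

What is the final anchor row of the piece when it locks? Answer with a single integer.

Spawn at (row=0, col=0). Try each row:
  row 0: fits
  row 1: fits
  row 2: fits
  row 3: blocked -> lock at row 2

Answer: 2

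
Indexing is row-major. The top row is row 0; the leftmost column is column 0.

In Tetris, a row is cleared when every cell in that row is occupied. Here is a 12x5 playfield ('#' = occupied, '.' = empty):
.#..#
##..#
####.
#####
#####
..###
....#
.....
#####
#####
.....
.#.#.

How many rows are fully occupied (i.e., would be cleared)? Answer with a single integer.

Check each row:
  row 0: 3 empty cells -> not full
  row 1: 2 empty cells -> not full
  row 2: 1 empty cell -> not full
  row 3: 0 empty cells -> FULL (clear)
  row 4: 0 empty cells -> FULL (clear)
  row 5: 2 empty cells -> not full
  row 6: 4 empty cells -> not full
  row 7: 5 empty cells -> not full
  row 8: 0 empty cells -> FULL (clear)
  row 9: 0 empty cells -> FULL (clear)
  row 10: 5 empty cells -> not full
  row 11: 3 empty cells -> not full
Total rows cleared: 4

Answer: 4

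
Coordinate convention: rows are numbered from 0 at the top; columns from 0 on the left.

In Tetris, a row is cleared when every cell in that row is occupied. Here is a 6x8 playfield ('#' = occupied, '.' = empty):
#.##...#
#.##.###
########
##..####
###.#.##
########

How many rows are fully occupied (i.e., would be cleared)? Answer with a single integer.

Check each row:
  row 0: 4 empty cells -> not full
  row 1: 2 empty cells -> not full
  row 2: 0 empty cells -> FULL (clear)
  row 3: 2 empty cells -> not full
  row 4: 2 empty cells -> not full
  row 5: 0 empty cells -> FULL (clear)
Total rows cleared: 2

Answer: 2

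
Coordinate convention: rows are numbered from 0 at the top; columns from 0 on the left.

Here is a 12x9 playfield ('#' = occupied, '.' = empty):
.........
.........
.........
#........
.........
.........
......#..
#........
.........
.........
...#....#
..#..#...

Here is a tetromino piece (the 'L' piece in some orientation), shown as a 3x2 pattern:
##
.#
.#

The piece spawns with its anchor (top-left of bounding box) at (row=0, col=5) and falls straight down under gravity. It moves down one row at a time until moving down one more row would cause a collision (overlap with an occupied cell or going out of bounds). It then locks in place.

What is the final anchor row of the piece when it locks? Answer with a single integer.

Answer: 3

Derivation:
Spawn at (row=0, col=5). Try each row:
  row 0: fits
  row 1: fits
  row 2: fits
  row 3: fits
  row 4: blocked -> lock at row 3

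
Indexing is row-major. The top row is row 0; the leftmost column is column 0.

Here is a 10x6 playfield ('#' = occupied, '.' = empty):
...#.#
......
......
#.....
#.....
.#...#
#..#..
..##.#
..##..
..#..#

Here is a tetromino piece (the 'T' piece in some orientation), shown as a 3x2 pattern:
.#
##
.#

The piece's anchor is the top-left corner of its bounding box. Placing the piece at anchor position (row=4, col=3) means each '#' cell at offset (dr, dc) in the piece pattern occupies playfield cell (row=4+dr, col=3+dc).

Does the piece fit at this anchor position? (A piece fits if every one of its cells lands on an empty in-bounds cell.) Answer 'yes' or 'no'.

Check each piece cell at anchor (4, 3):
  offset (0,1) -> (4,4): empty -> OK
  offset (1,0) -> (5,3): empty -> OK
  offset (1,1) -> (5,4): empty -> OK
  offset (2,1) -> (6,4): empty -> OK
All cells valid: yes

Answer: yes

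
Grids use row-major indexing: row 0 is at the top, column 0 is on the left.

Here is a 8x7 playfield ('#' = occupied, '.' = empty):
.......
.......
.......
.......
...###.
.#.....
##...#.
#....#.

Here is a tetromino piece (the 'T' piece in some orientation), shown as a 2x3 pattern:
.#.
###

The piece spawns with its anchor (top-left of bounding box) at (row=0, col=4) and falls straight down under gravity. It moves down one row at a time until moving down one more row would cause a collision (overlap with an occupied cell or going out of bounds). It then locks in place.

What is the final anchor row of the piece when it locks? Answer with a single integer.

Spawn at (row=0, col=4). Try each row:
  row 0: fits
  row 1: fits
  row 2: fits
  row 3: blocked -> lock at row 2

Answer: 2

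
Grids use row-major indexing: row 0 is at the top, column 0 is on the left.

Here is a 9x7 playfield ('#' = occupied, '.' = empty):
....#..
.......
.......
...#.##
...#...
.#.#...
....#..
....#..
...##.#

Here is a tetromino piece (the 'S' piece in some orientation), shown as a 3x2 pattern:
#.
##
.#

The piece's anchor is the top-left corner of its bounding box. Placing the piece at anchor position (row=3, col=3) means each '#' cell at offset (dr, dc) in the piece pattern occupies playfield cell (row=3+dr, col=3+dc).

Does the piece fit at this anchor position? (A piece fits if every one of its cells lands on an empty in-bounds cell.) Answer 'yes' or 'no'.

Check each piece cell at anchor (3, 3):
  offset (0,0) -> (3,3): occupied ('#') -> FAIL
  offset (1,0) -> (4,3): occupied ('#') -> FAIL
  offset (1,1) -> (4,4): empty -> OK
  offset (2,1) -> (5,4): empty -> OK
All cells valid: no

Answer: no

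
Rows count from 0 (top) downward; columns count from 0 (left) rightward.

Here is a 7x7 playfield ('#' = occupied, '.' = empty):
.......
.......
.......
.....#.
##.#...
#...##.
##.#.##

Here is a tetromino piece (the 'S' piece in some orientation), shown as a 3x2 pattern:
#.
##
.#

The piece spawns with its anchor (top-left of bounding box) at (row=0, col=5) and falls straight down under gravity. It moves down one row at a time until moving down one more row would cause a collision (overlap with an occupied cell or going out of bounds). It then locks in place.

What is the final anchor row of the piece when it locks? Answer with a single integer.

Answer: 1

Derivation:
Spawn at (row=0, col=5). Try each row:
  row 0: fits
  row 1: fits
  row 2: blocked -> lock at row 1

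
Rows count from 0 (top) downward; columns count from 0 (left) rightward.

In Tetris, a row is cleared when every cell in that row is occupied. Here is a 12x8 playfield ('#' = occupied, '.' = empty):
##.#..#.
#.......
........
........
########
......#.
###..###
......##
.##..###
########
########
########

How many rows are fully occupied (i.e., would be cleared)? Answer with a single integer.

Answer: 4

Derivation:
Check each row:
  row 0: 4 empty cells -> not full
  row 1: 7 empty cells -> not full
  row 2: 8 empty cells -> not full
  row 3: 8 empty cells -> not full
  row 4: 0 empty cells -> FULL (clear)
  row 5: 7 empty cells -> not full
  row 6: 2 empty cells -> not full
  row 7: 6 empty cells -> not full
  row 8: 3 empty cells -> not full
  row 9: 0 empty cells -> FULL (clear)
  row 10: 0 empty cells -> FULL (clear)
  row 11: 0 empty cells -> FULL (clear)
Total rows cleared: 4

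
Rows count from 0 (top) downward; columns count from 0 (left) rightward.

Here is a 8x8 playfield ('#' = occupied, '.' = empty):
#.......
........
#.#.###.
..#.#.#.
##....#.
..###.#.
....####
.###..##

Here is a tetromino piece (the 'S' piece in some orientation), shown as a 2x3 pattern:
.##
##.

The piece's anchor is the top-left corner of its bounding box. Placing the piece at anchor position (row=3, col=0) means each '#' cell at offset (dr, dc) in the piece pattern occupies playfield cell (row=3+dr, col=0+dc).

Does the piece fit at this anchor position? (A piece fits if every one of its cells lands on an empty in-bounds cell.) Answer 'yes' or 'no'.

Answer: no

Derivation:
Check each piece cell at anchor (3, 0):
  offset (0,1) -> (3,1): empty -> OK
  offset (0,2) -> (3,2): occupied ('#') -> FAIL
  offset (1,0) -> (4,0): occupied ('#') -> FAIL
  offset (1,1) -> (4,1): occupied ('#') -> FAIL
All cells valid: no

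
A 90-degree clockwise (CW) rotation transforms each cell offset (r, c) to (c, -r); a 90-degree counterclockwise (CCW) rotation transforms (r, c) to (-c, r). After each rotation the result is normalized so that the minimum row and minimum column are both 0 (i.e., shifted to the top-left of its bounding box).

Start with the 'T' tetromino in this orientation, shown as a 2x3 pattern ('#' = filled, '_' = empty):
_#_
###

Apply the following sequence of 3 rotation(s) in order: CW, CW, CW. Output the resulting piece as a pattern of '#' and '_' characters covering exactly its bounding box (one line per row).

Start:
_#_
###
After rotation 1 (CW):
#_
##
#_
After rotation 2 (CW):
###
_#_
After rotation 3 (CW):
_#
##
_#

Answer: _#
##
_#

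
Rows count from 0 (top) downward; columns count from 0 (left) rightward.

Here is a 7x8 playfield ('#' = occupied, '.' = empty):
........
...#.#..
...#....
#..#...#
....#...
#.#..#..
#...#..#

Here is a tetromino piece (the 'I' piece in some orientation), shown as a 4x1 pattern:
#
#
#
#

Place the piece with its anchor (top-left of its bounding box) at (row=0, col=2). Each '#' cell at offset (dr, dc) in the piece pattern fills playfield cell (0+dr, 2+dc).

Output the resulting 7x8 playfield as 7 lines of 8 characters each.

Answer: ..#.....
..##.#..
..##....
#.##...#
....#...
#.#..#..
#...#..#

Derivation:
Fill (0+0,2+0) = (0,2)
Fill (0+1,2+0) = (1,2)
Fill (0+2,2+0) = (2,2)
Fill (0+3,2+0) = (3,2)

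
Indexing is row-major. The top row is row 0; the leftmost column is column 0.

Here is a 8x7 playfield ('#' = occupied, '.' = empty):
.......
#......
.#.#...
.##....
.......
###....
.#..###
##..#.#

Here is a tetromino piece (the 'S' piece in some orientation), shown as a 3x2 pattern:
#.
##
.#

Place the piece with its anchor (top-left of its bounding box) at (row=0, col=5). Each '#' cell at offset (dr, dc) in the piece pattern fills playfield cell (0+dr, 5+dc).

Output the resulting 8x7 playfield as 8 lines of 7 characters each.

Fill (0+0,5+0) = (0,5)
Fill (0+1,5+0) = (1,5)
Fill (0+1,5+1) = (1,6)
Fill (0+2,5+1) = (2,6)

Answer: .....#.
#....##
.#.#..#
.##....
.......
###....
.#..###
##..#.#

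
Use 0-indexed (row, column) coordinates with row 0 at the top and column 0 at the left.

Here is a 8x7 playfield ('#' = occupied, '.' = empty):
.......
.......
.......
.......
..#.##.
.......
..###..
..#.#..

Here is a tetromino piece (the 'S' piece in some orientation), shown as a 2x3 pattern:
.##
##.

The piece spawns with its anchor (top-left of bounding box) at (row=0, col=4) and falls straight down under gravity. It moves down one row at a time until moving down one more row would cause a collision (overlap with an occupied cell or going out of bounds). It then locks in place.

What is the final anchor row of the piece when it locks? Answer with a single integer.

Answer: 2

Derivation:
Spawn at (row=0, col=4). Try each row:
  row 0: fits
  row 1: fits
  row 2: fits
  row 3: blocked -> lock at row 2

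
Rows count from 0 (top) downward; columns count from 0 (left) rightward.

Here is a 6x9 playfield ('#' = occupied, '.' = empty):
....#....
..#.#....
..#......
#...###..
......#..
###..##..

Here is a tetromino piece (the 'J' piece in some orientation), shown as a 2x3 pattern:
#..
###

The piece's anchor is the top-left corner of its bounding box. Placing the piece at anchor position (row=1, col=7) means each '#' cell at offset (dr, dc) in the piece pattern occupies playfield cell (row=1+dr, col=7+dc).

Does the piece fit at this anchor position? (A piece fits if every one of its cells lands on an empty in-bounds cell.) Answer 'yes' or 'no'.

Check each piece cell at anchor (1, 7):
  offset (0,0) -> (1,7): empty -> OK
  offset (1,0) -> (2,7): empty -> OK
  offset (1,1) -> (2,8): empty -> OK
  offset (1,2) -> (2,9): out of bounds -> FAIL
All cells valid: no

Answer: no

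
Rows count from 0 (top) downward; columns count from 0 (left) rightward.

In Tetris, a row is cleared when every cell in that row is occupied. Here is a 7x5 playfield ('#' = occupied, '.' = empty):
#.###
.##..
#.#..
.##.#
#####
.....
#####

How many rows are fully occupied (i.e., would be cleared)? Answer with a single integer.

Answer: 2

Derivation:
Check each row:
  row 0: 1 empty cell -> not full
  row 1: 3 empty cells -> not full
  row 2: 3 empty cells -> not full
  row 3: 2 empty cells -> not full
  row 4: 0 empty cells -> FULL (clear)
  row 5: 5 empty cells -> not full
  row 6: 0 empty cells -> FULL (clear)
Total rows cleared: 2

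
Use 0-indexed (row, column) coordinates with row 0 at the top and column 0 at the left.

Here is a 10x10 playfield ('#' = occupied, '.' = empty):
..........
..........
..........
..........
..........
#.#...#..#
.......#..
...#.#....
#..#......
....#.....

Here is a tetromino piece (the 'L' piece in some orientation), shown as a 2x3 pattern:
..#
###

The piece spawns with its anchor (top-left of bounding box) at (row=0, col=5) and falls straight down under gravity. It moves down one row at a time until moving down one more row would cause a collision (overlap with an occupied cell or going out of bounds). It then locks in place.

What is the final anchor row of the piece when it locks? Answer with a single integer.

Answer: 3

Derivation:
Spawn at (row=0, col=5). Try each row:
  row 0: fits
  row 1: fits
  row 2: fits
  row 3: fits
  row 4: blocked -> lock at row 3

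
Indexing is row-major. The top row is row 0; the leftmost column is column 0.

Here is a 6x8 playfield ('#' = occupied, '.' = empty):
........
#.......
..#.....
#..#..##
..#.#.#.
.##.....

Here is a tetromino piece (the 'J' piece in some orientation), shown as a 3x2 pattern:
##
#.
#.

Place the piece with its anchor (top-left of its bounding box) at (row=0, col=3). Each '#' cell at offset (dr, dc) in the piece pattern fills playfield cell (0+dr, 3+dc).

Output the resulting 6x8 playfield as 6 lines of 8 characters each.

Answer: ...##...
#..#....
..##....
#..#..##
..#.#.#.
.##.....

Derivation:
Fill (0+0,3+0) = (0,3)
Fill (0+0,3+1) = (0,4)
Fill (0+1,3+0) = (1,3)
Fill (0+2,3+0) = (2,3)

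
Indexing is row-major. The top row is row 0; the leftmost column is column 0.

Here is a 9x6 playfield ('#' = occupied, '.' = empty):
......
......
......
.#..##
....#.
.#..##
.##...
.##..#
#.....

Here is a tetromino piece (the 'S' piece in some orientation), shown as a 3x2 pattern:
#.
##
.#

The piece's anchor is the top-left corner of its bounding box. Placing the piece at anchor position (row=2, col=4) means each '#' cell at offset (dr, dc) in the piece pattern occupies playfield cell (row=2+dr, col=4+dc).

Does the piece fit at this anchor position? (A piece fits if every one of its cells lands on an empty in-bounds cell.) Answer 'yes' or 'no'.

Check each piece cell at anchor (2, 4):
  offset (0,0) -> (2,4): empty -> OK
  offset (1,0) -> (3,4): occupied ('#') -> FAIL
  offset (1,1) -> (3,5): occupied ('#') -> FAIL
  offset (2,1) -> (4,5): empty -> OK
All cells valid: no

Answer: no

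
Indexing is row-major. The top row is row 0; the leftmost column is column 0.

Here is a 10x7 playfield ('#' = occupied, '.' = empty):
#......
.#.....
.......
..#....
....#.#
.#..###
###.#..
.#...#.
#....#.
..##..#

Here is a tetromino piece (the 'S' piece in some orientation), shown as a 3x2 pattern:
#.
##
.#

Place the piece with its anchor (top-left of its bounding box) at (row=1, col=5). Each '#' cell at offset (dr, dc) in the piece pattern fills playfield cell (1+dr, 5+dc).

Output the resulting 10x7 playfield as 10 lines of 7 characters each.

Answer: #......
.#...#.
.....##
..#...#
....#.#
.#..###
###.#..
.#...#.
#....#.
..##..#

Derivation:
Fill (1+0,5+0) = (1,5)
Fill (1+1,5+0) = (2,5)
Fill (1+1,5+1) = (2,6)
Fill (1+2,5+1) = (3,6)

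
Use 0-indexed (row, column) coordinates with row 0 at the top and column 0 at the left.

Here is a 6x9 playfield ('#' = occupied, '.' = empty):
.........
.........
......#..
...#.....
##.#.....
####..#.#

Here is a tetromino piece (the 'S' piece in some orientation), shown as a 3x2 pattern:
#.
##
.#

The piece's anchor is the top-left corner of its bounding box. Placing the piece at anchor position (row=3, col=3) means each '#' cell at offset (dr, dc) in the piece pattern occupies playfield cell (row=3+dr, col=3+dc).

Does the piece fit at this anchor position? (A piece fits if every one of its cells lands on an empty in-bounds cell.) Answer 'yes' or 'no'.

Check each piece cell at anchor (3, 3):
  offset (0,0) -> (3,3): occupied ('#') -> FAIL
  offset (1,0) -> (4,3): occupied ('#') -> FAIL
  offset (1,1) -> (4,4): empty -> OK
  offset (2,1) -> (5,4): empty -> OK
All cells valid: no

Answer: no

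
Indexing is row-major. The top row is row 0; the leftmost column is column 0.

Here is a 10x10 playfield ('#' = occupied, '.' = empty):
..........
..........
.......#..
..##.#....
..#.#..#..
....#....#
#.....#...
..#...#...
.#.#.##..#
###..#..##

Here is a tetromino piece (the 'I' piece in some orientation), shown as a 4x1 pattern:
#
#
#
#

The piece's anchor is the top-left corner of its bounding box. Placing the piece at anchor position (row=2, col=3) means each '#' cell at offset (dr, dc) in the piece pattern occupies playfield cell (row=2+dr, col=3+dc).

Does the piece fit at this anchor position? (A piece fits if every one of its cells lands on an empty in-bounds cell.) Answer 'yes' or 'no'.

Answer: no

Derivation:
Check each piece cell at anchor (2, 3):
  offset (0,0) -> (2,3): empty -> OK
  offset (1,0) -> (3,3): occupied ('#') -> FAIL
  offset (2,0) -> (4,3): empty -> OK
  offset (3,0) -> (5,3): empty -> OK
All cells valid: no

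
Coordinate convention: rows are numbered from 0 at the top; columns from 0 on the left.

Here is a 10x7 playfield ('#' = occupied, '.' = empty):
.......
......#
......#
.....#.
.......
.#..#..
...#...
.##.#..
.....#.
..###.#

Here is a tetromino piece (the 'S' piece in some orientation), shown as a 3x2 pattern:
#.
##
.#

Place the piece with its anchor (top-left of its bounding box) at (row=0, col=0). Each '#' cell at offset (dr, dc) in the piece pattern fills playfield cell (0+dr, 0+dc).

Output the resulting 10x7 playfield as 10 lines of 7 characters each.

Fill (0+0,0+0) = (0,0)
Fill (0+1,0+0) = (1,0)
Fill (0+1,0+1) = (1,1)
Fill (0+2,0+1) = (2,1)

Answer: #......
##....#
.#....#
.....#.
.......
.#..#..
...#...
.##.#..
.....#.
..###.#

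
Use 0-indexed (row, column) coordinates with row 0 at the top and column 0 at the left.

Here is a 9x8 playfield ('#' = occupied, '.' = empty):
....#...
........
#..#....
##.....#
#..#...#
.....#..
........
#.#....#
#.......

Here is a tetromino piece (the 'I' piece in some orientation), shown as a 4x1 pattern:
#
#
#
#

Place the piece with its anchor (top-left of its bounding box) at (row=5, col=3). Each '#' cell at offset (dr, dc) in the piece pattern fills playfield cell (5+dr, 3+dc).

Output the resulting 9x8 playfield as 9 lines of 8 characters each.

Fill (5+0,3+0) = (5,3)
Fill (5+1,3+0) = (6,3)
Fill (5+2,3+0) = (7,3)
Fill (5+3,3+0) = (8,3)

Answer: ....#...
........
#..#....
##.....#
#..#...#
...#.#..
...#....
#.##...#
#..#....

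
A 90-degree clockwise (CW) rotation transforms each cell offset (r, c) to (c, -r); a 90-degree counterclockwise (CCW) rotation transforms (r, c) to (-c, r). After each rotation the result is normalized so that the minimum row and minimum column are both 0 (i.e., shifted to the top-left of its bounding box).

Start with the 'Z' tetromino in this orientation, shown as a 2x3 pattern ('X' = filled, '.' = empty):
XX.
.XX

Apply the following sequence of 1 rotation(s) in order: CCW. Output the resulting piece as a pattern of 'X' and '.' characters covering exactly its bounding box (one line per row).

Answer: .X
XX
X.

Derivation:
Start:
XX.
.XX
After rotation 1 (CCW):
.X
XX
X.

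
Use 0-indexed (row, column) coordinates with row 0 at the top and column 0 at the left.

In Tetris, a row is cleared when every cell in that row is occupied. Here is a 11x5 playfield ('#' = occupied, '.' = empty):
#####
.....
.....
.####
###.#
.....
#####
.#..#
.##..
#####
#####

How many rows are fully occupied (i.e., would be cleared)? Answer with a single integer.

Check each row:
  row 0: 0 empty cells -> FULL (clear)
  row 1: 5 empty cells -> not full
  row 2: 5 empty cells -> not full
  row 3: 1 empty cell -> not full
  row 4: 1 empty cell -> not full
  row 5: 5 empty cells -> not full
  row 6: 0 empty cells -> FULL (clear)
  row 7: 3 empty cells -> not full
  row 8: 3 empty cells -> not full
  row 9: 0 empty cells -> FULL (clear)
  row 10: 0 empty cells -> FULL (clear)
Total rows cleared: 4

Answer: 4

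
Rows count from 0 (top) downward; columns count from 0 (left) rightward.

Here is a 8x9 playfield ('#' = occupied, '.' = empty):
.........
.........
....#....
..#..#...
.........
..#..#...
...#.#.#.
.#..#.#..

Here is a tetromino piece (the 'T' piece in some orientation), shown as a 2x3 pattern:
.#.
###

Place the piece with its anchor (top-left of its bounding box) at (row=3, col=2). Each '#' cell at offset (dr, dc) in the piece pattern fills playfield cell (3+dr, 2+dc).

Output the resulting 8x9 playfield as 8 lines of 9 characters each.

Answer: .........
.........
....#....
..##.#...
..###....
..#..#...
...#.#.#.
.#..#.#..

Derivation:
Fill (3+0,2+1) = (3,3)
Fill (3+1,2+0) = (4,2)
Fill (3+1,2+1) = (4,3)
Fill (3+1,2+2) = (4,4)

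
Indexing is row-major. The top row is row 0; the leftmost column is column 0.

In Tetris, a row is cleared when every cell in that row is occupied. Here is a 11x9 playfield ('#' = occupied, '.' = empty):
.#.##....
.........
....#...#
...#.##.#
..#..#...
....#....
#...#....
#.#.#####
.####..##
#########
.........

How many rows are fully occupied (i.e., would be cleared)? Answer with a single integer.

Answer: 1

Derivation:
Check each row:
  row 0: 6 empty cells -> not full
  row 1: 9 empty cells -> not full
  row 2: 7 empty cells -> not full
  row 3: 5 empty cells -> not full
  row 4: 7 empty cells -> not full
  row 5: 8 empty cells -> not full
  row 6: 7 empty cells -> not full
  row 7: 2 empty cells -> not full
  row 8: 3 empty cells -> not full
  row 9: 0 empty cells -> FULL (clear)
  row 10: 9 empty cells -> not full
Total rows cleared: 1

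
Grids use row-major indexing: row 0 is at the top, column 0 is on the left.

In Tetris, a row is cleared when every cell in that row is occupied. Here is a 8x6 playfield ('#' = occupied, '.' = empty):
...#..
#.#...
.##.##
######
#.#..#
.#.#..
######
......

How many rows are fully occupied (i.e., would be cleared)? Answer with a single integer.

Check each row:
  row 0: 5 empty cells -> not full
  row 1: 4 empty cells -> not full
  row 2: 2 empty cells -> not full
  row 3: 0 empty cells -> FULL (clear)
  row 4: 3 empty cells -> not full
  row 5: 4 empty cells -> not full
  row 6: 0 empty cells -> FULL (clear)
  row 7: 6 empty cells -> not full
Total rows cleared: 2

Answer: 2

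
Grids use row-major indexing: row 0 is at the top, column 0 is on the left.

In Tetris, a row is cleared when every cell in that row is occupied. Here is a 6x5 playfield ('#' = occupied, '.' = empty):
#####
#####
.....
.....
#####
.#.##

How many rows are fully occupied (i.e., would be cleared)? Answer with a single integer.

Answer: 3

Derivation:
Check each row:
  row 0: 0 empty cells -> FULL (clear)
  row 1: 0 empty cells -> FULL (clear)
  row 2: 5 empty cells -> not full
  row 3: 5 empty cells -> not full
  row 4: 0 empty cells -> FULL (clear)
  row 5: 2 empty cells -> not full
Total rows cleared: 3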